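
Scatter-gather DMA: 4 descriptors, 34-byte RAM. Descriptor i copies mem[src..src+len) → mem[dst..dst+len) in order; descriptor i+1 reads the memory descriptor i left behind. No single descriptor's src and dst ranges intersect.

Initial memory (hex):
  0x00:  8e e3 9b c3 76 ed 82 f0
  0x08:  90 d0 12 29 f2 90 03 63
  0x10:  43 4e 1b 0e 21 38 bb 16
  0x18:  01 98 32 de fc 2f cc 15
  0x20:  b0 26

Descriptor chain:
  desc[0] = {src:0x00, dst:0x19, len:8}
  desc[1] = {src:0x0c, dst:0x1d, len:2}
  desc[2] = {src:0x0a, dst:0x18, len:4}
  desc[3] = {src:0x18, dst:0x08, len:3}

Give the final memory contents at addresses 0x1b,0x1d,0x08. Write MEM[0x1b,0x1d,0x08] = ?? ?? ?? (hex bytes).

#0 dst[0x19+8] := {0x8e,0xe3,0x9b,0xc3,0x76,0xed,0x82,0xf0}
#1 dst[0x1d+2] := {0xf2,0x90}
#2 dst[0x18+4] := {0x12,0x29,0xf2,0x90}
#3 dst[0x08+3] := {0x12,0x29,0xf2}
query mem[0x1b]=0x90, mem[0x1d]=0xf2, mem[0x08]=0x12

MEM[0x1b,0x1d,0x08] = 90 f2 12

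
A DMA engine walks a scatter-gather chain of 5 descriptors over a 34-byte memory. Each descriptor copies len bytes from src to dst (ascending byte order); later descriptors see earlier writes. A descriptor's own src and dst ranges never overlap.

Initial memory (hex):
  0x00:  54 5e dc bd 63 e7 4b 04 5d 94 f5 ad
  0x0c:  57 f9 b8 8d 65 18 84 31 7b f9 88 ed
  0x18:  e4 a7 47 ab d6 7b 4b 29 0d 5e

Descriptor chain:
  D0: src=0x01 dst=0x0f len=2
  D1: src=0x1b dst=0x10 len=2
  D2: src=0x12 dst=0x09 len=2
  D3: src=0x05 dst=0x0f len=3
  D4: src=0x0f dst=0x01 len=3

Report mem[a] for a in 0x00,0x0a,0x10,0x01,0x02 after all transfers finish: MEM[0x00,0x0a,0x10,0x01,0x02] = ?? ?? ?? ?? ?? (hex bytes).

MEM[0x00,0x0a,0x10,0x01,0x02] = 54 31 4b e7 4b

  after D0: wrote 2B at 0x0f = 5edc
  after D1: wrote 2B at 0x10 = abd6
  after D2: wrote 2B at 0x09 = 8431
  after D3: wrote 3B at 0x0f = e74b04
  after D4: wrote 3B at 0x01 = e74b04
query mem[0x00]=0x54, mem[0x0a]=0x31, mem[0x10]=0x4b, mem[0x01]=0xe7, mem[0x02]=0x4b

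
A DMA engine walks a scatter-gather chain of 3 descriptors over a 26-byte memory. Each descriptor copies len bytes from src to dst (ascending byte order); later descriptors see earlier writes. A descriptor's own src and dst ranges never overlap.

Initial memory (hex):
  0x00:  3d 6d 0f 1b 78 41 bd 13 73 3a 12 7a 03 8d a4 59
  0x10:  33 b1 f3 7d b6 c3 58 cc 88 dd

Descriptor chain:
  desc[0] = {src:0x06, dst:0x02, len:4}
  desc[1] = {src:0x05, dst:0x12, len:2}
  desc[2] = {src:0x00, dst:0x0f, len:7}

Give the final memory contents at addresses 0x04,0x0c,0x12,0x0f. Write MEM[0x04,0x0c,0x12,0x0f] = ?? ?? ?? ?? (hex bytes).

#0 dst[0x02+4] := {0xbd,0x13,0x73,0x3a}
#1 dst[0x12+2] := {0x3a,0xbd}
#2 dst[0x0f+7] := {0x3d,0x6d,0xbd,0x13,0x73,0x3a,0xbd}
query mem[0x04]=0x73, mem[0x0c]=0x03, mem[0x12]=0x13, mem[0x0f]=0x3d

MEM[0x04,0x0c,0x12,0x0f] = 73 03 13 3d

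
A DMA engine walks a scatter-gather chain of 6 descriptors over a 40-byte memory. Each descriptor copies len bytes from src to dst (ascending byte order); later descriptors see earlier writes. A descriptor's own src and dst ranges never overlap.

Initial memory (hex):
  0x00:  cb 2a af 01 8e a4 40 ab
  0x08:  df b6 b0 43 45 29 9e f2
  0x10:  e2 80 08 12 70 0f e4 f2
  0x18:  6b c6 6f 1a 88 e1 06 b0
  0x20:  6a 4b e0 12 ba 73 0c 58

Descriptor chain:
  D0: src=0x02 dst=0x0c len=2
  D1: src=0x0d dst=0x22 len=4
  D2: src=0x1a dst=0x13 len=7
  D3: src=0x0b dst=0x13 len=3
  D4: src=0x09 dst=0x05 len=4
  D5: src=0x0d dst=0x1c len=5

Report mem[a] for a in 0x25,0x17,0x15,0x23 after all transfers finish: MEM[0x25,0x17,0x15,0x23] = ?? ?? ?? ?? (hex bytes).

MEM[0x25,0x17,0x15,0x23] = e2 06 01 9e

  after D0: wrote 2B at 0x0c = af01
  after D1: wrote 4B at 0x22 = 019ef2e2
  after D2: wrote 7B at 0x13 = 6f1a88e106b06a
  after D3: wrote 3B at 0x13 = 43af01
  after D4: wrote 4B at 0x05 = b6b043af
  after D5: wrote 5B at 0x1c = 019ef2e280
query mem[0x25]=0xe2, mem[0x17]=0x06, mem[0x15]=0x01, mem[0x23]=0x9e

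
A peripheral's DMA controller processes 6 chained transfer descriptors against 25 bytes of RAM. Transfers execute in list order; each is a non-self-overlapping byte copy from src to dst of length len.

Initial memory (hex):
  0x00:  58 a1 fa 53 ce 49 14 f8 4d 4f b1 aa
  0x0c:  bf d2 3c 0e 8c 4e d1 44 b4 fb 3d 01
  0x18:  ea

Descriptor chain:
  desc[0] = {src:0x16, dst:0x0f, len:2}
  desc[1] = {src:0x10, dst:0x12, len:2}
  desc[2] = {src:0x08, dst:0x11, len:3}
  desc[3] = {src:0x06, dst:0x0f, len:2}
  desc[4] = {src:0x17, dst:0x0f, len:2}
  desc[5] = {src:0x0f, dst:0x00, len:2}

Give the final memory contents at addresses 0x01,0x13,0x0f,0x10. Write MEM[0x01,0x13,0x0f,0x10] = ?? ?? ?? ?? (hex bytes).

MEM[0x01,0x13,0x0f,0x10] = ea b1 01 ea

  after D0: wrote 2B at 0x0f = 3d01
  after D1: wrote 2B at 0x12 = 014e
  after D2: wrote 3B at 0x11 = 4d4fb1
  after D3: wrote 2B at 0x0f = 14f8
  after D4: wrote 2B at 0x0f = 01ea
  after D5: wrote 2B at 0x00 = 01ea
query mem[0x01]=0xea, mem[0x13]=0xb1, mem[0x0f]=0x01, mem[0x10]=0xea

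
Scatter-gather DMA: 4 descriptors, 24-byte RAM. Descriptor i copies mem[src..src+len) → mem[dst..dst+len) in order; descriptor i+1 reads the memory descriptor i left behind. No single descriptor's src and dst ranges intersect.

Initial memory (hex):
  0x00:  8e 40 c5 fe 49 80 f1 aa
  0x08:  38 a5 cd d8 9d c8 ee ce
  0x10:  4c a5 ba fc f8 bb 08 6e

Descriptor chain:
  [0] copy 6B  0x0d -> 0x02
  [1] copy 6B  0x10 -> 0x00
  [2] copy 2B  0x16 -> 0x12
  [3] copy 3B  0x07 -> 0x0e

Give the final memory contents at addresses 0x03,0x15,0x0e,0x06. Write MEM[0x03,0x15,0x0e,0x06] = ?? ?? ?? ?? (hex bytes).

D0: mem[0x02..0x07] <- [c8 ee ce 4c a5 ba]
D1: mem[0x00..0x05] <- [4c a5 ba fc f8 bb]
D2: mem[0x12..0x13] <- [08 6e]
D3: mem[0x0e..0x10] <- [ba 38 a5]
query mem[0x03]=0xfc, mem[0x15]=0xbb, mem[0x0e]=0xba, mem[0x06]=0xa5

MEM[0x03,0x15,0x0e,0x06] = fc bb ba a5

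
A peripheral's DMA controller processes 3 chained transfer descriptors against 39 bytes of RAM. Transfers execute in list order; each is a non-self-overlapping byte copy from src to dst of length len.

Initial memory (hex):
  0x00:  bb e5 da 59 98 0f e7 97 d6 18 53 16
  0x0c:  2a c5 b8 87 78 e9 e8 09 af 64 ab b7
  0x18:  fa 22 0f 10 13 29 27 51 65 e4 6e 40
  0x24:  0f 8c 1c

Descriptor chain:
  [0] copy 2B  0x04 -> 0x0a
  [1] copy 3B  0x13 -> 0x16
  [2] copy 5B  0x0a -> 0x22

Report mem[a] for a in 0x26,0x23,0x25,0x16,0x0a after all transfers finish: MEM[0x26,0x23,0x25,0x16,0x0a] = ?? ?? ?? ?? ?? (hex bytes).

MEM[0x26,0x23,0x25,0x16,0x0a] = b8 0f c5 09 98

#0 dst[0x0a+2] := {0x98,0x0f}
#1 dst[0x16+3] := {0x09,0xaf,0x64}
#2 dst[0x22+5] := {0x98,0x0f,0x2a,0xc5,0xb8}
query mem[0x26]=0xb8, mem[0x23]=0x0f, mem[0x25]=0xc5, mem[0x16]=0x09, mem[0x0a]=0x98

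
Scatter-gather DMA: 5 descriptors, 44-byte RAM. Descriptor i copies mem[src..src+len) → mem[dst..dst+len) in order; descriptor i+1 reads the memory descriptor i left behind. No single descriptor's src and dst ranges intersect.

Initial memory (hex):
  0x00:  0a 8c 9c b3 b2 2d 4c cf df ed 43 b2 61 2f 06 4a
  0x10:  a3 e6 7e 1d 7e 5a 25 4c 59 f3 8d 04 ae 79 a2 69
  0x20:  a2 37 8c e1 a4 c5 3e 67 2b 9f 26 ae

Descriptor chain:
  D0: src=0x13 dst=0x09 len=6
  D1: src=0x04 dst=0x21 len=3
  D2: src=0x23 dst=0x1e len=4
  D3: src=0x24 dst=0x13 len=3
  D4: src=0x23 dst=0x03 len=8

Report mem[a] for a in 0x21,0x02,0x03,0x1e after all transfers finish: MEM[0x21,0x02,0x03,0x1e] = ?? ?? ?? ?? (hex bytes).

MEM[0x21,0x02,0x03,0x1e] = 3e 9c 4c 4c

[0] 0x13->0x09 len=6 : 1d 7e 5a 25 4c 59
[1] 0x04->0x21 len=3 : b2 2d 4c
[2] 0x23->0x1e len=4 : 4c a4 c5 3e
[3] 0x24->0x13 len=3 : a4 c5 3e
[4] 0x23->0x03 len=8 : 4c a4 c5 3e 67 2b 9f 26
query mem[0x21]=0x3e, mem[0x02]=0x9c, mem[0x03]=0x4c, mem[0x1e]=0x4c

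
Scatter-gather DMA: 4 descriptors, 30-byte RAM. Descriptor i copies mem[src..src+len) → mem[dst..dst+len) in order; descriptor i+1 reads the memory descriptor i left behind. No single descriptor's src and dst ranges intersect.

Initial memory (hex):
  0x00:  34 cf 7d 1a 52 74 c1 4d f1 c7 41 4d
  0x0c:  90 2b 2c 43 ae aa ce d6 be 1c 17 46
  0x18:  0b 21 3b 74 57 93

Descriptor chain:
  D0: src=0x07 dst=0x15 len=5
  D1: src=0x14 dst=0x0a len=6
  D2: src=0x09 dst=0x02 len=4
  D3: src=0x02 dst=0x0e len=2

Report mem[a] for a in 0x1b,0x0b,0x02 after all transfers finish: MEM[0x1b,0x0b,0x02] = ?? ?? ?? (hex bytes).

#0 dst[0x15+5] := {0x4d,0xf1,0xc7,0x41,0x4d}
#1 dst[0x0a+6] := {0xbe,0x4d,0xf1,0xc7,0x41,0x4d}
#2 dst[0x02+4] := {0xc7,0xbe,0x4d,0xf1}
#3 dst[0x0e+2] := {0xc7,0xbe}
query mem[0x1b]=0x74, mem[0x0b]=0x4d, mem[0x02]=0xc7

MEM[0x1b,0x0b,0x02] = 74 4d c7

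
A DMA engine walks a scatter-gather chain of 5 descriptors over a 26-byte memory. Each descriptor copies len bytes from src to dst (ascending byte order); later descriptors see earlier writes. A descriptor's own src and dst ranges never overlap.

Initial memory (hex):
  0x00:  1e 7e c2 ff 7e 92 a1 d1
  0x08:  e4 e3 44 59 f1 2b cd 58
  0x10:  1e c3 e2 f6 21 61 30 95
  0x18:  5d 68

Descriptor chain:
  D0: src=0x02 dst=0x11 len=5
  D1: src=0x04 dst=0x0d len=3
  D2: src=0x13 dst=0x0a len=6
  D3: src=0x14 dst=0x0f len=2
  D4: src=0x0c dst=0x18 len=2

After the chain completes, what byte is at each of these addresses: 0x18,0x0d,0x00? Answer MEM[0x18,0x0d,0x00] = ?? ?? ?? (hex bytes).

#0 dst[0x11+5] := {0xc2,0xff,0x7e,0x92,0xa1}
#1 dst[0x0d+3] := {0x7e,0x92,0xa1}
#2 dst[0x0a+6] := {0x7e,0x92,0xa1,0x30,0x95,0x5d}
#3 dst[0x0f+2] := {0x92,0xa1}
#4 dst[0x18+2] := {0xa1,0x30}
query mem[0x18]=0xa1, mem[0x0d]=0x30, mem[0x00]=0x1e

MEM[0x18,0x0d,0x00] = a1 30 1e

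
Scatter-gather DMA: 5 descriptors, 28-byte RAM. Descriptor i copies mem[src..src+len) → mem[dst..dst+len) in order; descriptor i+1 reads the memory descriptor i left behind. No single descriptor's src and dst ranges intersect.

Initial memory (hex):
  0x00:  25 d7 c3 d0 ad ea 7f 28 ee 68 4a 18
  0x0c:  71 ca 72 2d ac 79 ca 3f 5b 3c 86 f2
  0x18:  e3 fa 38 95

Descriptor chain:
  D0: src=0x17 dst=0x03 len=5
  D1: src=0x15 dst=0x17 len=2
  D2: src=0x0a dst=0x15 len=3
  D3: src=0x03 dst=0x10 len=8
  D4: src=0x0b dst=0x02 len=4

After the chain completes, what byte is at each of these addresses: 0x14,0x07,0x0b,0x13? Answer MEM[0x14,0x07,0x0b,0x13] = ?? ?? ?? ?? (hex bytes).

MEM[0x14,0x07,0x0b,0x13] = 95 95 18 38

[0] 0x17->0x03 len=5 : f2 e3 fa 38 95
[1] 0x15->0x17 len=2 : 3c 86
[2] 0x0a->0x15 len=3 : 4a 18 71
[3] 0x03->0x10 len=8 : f2 e3 fa 38 95 ee 68 4a
[4] 0x0b->0x02 len=4 : 18 71 ca 72
query mem[0x14]=0x95, mem[0x07]=0x95, mem[0x0b]=0x18, mem[0x13]=0x38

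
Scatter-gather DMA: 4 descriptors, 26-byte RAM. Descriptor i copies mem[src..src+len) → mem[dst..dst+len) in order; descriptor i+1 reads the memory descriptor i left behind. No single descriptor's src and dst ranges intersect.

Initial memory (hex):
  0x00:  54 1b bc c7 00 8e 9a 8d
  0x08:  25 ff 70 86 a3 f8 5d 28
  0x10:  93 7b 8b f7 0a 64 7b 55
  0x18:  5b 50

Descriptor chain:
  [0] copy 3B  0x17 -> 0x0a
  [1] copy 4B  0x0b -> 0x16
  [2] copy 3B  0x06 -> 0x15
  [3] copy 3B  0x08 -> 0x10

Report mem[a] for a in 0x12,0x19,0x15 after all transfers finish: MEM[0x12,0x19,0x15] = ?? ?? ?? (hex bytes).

MEM[0x12,0x19,0x15] = 55 5d 9a

D0: mem[0x0a..0x0c] <- [55 5b 50]
D1: mem[0x16..0x19] <- [5b 50 f8 5d]
D2: mem[0x15..0x17] <- [9a 8d 25]
D3: mem[0x10..0x12] <- [25 ff 55]
query mem[0x12]=0x55, mem[0x19]=0x5d, mem[0x15]=0x9a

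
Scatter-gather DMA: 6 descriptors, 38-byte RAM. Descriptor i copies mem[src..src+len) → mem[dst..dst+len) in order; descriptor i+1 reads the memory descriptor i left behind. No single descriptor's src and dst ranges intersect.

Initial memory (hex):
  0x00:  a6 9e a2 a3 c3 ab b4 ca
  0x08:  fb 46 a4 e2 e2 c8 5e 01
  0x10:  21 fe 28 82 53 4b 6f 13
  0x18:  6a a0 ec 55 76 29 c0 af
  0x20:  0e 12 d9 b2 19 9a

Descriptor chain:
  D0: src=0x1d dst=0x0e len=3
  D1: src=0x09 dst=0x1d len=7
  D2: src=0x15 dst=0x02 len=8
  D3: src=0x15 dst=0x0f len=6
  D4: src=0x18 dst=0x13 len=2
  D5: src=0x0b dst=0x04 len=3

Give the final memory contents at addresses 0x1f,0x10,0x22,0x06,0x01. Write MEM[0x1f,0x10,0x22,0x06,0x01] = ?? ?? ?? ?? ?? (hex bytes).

D0: mem[0x0e..0x10] <- [29 c0 af]
D1: mem[0x1d..0x23] <- [46 a4 e2 e2 c8 29 c0]
D2: mem[0x02..0x09] <- [4b 6f 13 6a a0 ec 55 76]
D3: mem[0x0f..0x14] <- [4b 6f 13 6a a0 ec]
D4: mem[0x13..0x14] <- [6a a0]
D5: mem[0x04..0x06] <- [e2 e2 c8]
query mem[0x1f]=0xe2, mem[0x10]=0x6f, mem[0x22]=0x29, mem[0x06]=0xc8, mem[0x01]=0x9e

MEM[0x1f,0x10,0x22,0x06,0x01] = e2 6f 29 c8 9e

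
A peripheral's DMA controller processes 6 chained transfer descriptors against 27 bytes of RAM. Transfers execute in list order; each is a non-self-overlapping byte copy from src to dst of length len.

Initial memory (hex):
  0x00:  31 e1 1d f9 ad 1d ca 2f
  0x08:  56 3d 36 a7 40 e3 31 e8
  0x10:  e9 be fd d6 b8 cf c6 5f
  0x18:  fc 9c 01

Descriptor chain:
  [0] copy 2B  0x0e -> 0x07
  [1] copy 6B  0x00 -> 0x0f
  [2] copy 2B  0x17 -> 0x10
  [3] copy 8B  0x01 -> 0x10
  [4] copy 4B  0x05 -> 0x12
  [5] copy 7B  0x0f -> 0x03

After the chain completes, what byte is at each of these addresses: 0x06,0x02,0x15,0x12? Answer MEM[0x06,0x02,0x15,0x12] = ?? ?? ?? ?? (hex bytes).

MEM[0x06,0x02,0x15,0x12] = 1d 1d e8 1d

  after D0: wrote 2B at 0x07 = 31e8
  after D1: wrote 6B at 0x0f = 31e11df9ad1d
  after D2: wrote 2B at 0x10 = 5ffc
  after D3: wrote 8B at 0x10 = e11df9ad1dca31e8
  after D4: wrote 4B at 0x12 = 1dca31e8
  after D5: wrote 7B at 0x03 = 31e11d1dca31e8
query mem[0x06]=0x1d, mem[0x02]=0x1d, mem[0x15]=0xe8, mem[0x12]=0x1d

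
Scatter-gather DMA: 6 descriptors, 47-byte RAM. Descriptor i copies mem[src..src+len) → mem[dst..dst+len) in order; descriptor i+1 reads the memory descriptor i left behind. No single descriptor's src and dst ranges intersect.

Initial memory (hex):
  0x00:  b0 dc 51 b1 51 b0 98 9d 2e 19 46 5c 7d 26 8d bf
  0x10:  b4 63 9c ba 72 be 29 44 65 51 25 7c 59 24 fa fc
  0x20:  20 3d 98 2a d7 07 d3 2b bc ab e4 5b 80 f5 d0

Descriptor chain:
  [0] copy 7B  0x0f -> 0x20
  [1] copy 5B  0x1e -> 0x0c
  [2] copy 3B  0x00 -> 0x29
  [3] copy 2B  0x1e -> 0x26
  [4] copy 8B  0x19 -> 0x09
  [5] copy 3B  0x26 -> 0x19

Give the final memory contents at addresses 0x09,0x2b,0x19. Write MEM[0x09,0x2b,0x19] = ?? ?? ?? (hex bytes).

#0 dst[0x20+7] := {0xbf,0xb4,0x63,0x9c,0xba,0x72,0xbe}
#1 dst[0x0c+5] := {0xfa,0xfc,0xbf,0xb4,0x63}
#2 dst[0x29+3] := {0xb0,0xdc,0x51}
#3 dst[0x26+2] := {0xfa,0xfc}
#4 dst[0x09+8] := {0x51,0x25,0x7c,0x59,0x24,0xfa,0xfc,0xbf}
#5 dst[0x19+3] := {0xfa,0xfc,0xbc}
query mem[0x09]=0x51, mem[0x2b]=0x51, mem[0x19]=0xfa

MEM[0x09,0x2b,0x19] = 51 51 fa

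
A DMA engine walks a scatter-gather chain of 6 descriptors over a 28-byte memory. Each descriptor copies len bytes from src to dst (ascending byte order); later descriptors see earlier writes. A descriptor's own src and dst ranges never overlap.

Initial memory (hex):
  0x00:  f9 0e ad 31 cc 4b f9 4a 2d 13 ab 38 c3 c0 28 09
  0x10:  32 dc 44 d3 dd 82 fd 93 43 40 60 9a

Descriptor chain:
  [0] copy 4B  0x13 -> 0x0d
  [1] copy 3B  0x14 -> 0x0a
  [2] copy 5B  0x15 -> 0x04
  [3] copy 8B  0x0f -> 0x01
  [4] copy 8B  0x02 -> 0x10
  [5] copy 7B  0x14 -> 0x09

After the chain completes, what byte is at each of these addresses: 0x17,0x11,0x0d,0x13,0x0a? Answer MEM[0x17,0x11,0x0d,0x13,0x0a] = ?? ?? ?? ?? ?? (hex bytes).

MEM[0x17,0x11,0x0d,0x13,0x0a] = 13 dc 43 d3 82

  after D0: wrote 4B at 0x0d = d3dd82fd
  after D1: wrote 3B at 0x0a = dd82fd
  after D2: wrote 5B at 0x04 = 82fd934340
  after D3: wrote 8B at 0x01 = 82fddc44d3dd82fd
  after D4: wrote 8B at 0x10 = fddc44d3dd82fd13
  after D5: wrote 7B at 0x09 = dd82fd13434060
query mem[0x17]=0x13, mem[0x11]=0xdc, mem[0x0d]=0x43, mem[0x13]=0xd3, mem[0x0a]=0x82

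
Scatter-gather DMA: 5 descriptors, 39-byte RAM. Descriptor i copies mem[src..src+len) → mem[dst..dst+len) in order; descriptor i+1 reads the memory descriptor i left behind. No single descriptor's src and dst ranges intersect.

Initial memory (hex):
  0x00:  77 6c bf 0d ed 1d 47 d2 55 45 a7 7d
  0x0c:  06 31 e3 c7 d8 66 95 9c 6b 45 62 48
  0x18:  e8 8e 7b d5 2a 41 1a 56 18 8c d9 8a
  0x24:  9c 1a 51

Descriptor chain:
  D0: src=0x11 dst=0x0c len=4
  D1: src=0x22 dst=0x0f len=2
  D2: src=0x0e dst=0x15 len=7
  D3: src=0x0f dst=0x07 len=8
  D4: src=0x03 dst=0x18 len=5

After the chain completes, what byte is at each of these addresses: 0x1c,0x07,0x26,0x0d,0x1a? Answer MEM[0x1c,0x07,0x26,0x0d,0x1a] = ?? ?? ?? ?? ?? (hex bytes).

MEM[0x1c,0x07,0x26,0x0d,0x1a] = d9 d9 51 9c 1d

#0 dst[0x0c+4] := {0x66,0x95,0x9c,0x6b}
#1 dst[0x0f+2] := {0xd9,0x8a}
#2 dst[0x15+7] := {0x9c,0xd9,0x8a,0x66,0x95,0x9c,0x6b}
#3 dst[0x07+8] := {0xd9,0x8a,0x66,0x95,0x9c,0x6b,0x9c,0xd9}
#4 dst[0x18+5] := {0x0d,0xed,0x1d,0x47,0xd9}
query mem[0x1c]=0xd9, mem[0x07]=0xd9, mem[0x26]=0x51, mem[0x0d]=0x9c, mem[0x1a]=0x1d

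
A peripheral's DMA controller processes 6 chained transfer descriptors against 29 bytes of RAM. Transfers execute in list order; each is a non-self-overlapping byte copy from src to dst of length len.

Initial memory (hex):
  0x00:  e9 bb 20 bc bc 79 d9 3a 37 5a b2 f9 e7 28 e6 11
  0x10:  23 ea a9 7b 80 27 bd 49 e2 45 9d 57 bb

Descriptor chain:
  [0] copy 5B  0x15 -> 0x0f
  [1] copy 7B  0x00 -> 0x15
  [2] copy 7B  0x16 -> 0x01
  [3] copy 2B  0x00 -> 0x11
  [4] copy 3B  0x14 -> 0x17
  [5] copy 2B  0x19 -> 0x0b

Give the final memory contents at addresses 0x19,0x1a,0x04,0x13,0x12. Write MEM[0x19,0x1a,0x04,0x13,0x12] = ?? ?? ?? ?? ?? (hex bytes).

  after D0: wrote 5B at 0x0f = 27bd49e245
  after D1: wrote 7B at 0x15 = e9bb20bcbc79d9
  after D2: wrote 7B at 0x01 = bb20bcbc79d9bb
  after D3: wrote 2B at 0x11 = e9bb
  after D4: wrote 3B at 0x17 = 80e9bb
  after D5: wrote 2B at 0x0b = bb79
query mem[0x19]=0xbb, mem[0x1a]=0x79, mem[0x04]=0xbc, mem[0x13]=0x45, mem[0x12]=0xbb

MEM[0x19,0x1a,0x04,0x13,0x12] = bb 79 bc 45 bb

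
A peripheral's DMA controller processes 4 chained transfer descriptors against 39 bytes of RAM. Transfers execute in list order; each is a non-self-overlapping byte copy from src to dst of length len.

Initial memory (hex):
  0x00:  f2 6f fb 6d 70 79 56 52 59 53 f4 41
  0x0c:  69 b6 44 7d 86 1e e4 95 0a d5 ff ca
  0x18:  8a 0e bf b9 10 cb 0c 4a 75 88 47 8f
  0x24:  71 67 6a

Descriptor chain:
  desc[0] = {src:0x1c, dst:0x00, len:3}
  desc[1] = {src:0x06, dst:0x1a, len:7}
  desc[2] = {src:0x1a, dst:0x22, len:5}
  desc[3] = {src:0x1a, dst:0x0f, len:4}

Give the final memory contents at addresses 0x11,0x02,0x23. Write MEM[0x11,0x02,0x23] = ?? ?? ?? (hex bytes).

D0: mem[0x00..0x02] <- [10 cb 0c]
D1: mem[0x1a..0x20] <- [56 52 59 53 f4 41 69]
D2: mem[0x22..0x26] <- [56 52 59 53 f4]
D3: mem[0x0f..0x12] <- [56 52 59 53]
query mem[0x11]=0x59, mem[0x02]=0x0c, mem[0x23]=0x52

MEM[0x11,0x02,0x23] = 59 0c 52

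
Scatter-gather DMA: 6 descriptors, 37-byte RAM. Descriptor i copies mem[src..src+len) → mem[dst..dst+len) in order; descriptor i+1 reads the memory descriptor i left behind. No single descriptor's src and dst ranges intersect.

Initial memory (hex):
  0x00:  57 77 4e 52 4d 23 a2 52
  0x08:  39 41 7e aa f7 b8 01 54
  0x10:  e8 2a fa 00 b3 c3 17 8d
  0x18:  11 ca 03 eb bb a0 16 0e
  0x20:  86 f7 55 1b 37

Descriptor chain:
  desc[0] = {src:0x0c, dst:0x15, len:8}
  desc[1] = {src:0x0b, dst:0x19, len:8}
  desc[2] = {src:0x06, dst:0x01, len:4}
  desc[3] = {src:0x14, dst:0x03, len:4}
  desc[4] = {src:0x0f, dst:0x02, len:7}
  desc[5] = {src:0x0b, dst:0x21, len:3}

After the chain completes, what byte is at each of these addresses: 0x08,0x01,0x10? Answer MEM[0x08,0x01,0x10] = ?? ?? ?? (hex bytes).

MEM[0x08,0x01,0x10] = f7 a2 e8

[0] 0x0c->0x15 len=8 : f7 b8 01 54 e8 2a fa 00
[1] 0x0b->0x19 len=8 : aa f7 b8 01 54 e8 2a fa
[2] 0x06->0x01 len=4 : a2 52 39 41
[3] 0x14->0x03 len=4 : b3 f7 b8 01
[4] 0x0f->0x02 len=7 : 54 e8 2a fa 00 b3 f7
[5] 0x0b->0x21 len=3 : aa f7 b8
query mem[0x08]=0xf7, mem[0x01]=0xa2, mem[0x10]=0xe8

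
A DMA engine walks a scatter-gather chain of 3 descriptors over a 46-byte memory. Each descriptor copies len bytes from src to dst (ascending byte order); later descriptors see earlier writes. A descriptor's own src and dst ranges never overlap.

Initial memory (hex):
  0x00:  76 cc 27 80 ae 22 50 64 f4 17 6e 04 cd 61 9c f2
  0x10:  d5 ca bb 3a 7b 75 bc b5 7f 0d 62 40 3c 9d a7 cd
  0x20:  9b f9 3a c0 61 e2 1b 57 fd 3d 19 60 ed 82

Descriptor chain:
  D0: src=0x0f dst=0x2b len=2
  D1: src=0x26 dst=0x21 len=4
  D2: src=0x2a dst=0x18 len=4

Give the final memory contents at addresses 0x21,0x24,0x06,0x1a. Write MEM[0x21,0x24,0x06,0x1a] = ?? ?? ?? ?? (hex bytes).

MEM[0x21,0x24,0x06,0x1a] = 1b 3d 50 d5

D0: mem[0x2b..0x2c] <- [f2 d5]
D1: mem[0x21..0x24] <- [1b 57 fd 3d]
D2: mem[0x18..0x1b] <- [19 f2 d5 82]
query mem[0x21]=0x1b, mem[0x24]=0x3d, mem[0x06]=0x50, mem[0x1a]=0xd5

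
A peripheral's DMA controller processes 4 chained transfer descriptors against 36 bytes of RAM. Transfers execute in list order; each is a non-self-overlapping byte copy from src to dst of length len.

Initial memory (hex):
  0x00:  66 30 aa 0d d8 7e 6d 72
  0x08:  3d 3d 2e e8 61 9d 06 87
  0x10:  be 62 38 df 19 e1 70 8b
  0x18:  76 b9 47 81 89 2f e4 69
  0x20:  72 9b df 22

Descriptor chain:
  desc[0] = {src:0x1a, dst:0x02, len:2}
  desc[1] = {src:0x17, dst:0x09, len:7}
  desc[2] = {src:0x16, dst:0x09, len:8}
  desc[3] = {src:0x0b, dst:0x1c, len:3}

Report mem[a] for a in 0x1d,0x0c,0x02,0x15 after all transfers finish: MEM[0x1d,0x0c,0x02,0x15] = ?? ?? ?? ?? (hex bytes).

#0 dst[0x02+2] := {0x47,0x81}
#1 dst[0x09+7] := {0x8b,0x76,0xb9,0x47,0x81,0x89,0x2f}
#2 dst[0x09+8] := {0x70,0x8b,0x76,0xb9,0x47,0x81,0x89,0x2f}
#3 dst[0x1c+3] := {0x76,0xb9,0x47}
query mem[0x1d]=0xb9, mem[0x0c]=0xb9, mem[0x02]=0x47, mem[0x15]=0xe1

MEM[0x1d,0x0c,0x02,0x15] = b9 b9 47 e1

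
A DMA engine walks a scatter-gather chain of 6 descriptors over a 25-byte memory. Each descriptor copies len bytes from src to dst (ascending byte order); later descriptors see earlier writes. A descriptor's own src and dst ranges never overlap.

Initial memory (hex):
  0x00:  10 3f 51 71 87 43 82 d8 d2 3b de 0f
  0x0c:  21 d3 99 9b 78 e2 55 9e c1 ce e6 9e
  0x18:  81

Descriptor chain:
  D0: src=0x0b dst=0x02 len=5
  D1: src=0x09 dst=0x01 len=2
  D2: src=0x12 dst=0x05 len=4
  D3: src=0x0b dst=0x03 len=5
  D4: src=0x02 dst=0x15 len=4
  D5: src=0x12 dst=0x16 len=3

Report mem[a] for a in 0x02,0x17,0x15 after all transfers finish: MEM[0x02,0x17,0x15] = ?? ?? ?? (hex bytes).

MEM[0x02,0x17,0x15] = de 9e de

  after D0: wrote 5B at 0x02 = 0f21d3999b
  after D1: wrote 2B at 0x01 = 3bde
  after D2: wrote 4B at 0x05 = 559ec1ce
  after D3: wrote 5B at 0x03 = 0f21d3999b
  after D4: wrote 4B at 0x15 = de0f21d3
  after D5: wrote 3B at 0x16 = 559ec1
query mem[0x02]=0xde, mem[0x17]=0x9e, mem[0x15]=0xde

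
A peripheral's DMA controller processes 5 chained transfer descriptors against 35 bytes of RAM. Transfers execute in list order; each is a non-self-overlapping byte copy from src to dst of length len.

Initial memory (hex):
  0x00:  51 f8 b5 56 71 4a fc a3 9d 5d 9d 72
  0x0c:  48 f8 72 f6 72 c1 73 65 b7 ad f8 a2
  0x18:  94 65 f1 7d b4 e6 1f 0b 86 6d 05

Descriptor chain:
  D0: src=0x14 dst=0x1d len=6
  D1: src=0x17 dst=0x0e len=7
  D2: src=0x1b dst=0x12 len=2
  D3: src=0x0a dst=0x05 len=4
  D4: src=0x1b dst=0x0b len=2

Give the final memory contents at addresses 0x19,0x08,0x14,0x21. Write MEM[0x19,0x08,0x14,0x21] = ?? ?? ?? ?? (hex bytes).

MEM[0x19,0x08,0x14,0x21] = 65 f8 b7 94

#0 dst[0x1d+6] := {0xb7,0xad,0xf8,0xa2,0x94,0x65}
#1 dst[0x0e+7] := {0xa2,0x94,0x65,0xf1,0x7d,0xb4,0xb7}
#2 dst[0x12+2] := {0x7d,0xb4}
#3 dst[0x05+4] := {0x9d,0x72,0x48,0xf8}
#4 dst[0x0b+2] := {0x7d,0xb4}
query mem[0x19]=0x65, mem[0x08]=0xf8, mem[0x14]=0xb7, mem[0x21]=0x94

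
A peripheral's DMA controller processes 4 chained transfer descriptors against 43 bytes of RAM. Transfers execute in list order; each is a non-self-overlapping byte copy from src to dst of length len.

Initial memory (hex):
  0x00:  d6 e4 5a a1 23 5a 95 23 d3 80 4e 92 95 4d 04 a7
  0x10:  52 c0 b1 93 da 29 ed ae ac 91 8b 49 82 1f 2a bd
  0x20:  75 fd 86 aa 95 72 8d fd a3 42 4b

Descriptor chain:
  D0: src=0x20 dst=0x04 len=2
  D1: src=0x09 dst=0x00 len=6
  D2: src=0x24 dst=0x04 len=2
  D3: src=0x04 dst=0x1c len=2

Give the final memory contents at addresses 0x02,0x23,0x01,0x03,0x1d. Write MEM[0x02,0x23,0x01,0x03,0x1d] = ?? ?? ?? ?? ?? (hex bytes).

D0: mem[0x04..0x05] <- [75 fd]
D1: mem[0x00..0x05] <- [80 4e 92 95 4d 04]
D2: mem[0x04..0x05] <- [95 72]
D3: mem[0x1c..0x1d] <- [95 72]
query mem[0x02]=0x92, mem[0x23]=0xaa, mem[0x01]=0x4e, mem[0x03]=0x95, mem[0x1d]=0x72

MEM[0x02,0x23,0x01,0x03,0x1d] = 92 aa 4e 95 72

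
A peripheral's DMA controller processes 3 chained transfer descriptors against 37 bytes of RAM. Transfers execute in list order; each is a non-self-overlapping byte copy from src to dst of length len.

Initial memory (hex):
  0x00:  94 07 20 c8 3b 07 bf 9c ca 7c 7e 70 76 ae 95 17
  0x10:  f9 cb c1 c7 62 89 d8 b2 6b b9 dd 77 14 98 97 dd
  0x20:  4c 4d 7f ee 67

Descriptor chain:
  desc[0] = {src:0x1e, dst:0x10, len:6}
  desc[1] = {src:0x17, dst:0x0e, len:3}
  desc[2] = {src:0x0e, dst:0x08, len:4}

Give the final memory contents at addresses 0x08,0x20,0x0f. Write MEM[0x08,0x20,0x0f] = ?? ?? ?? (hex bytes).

[0] 0x1e->0x10 len=6 : 97 dd 4c 4d 7f ee
[1] 0x17->0x0e len=3 : b2 6b b9
[2] 0x0e->0x08 len=4 : b2 6b b9 dd
query mem[0x08]=0xb2, mem[0x20]=0x4c, mem[0x0f]=0x6b

MEM[0x08,0x20,0x0f] = b2 4c 6b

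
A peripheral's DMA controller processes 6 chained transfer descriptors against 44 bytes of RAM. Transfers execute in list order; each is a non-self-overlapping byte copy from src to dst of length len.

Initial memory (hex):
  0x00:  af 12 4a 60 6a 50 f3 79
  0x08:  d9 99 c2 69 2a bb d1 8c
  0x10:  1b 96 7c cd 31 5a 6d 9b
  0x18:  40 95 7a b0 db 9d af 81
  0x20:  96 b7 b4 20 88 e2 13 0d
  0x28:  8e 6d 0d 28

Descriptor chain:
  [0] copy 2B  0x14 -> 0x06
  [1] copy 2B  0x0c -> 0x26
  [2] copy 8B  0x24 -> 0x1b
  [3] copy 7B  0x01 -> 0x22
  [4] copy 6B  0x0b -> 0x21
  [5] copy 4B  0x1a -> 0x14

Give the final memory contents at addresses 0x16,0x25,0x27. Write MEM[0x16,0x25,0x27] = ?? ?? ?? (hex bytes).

D0: mem[0x06..0x07] <- [31 5a]
D1: mem[0x26..0x27] <- [2a bb]
D2: mem[0x1b..0x22] <- [88 e2 2a bb 8e 6d 0d 28]
D3: mem[0x22..0x28] <- [12 4a 60 6a 50 31 5a]
D4: mem[0x21..0x26] <- [69 2a bb d1 8c 1b]
D5: mem[0x14..0x17] <- [7a 88 e2 2a]
query mem[0x16]=0xe2, mem[0x25]=0x8c, mem[0x27]=0x31

MEM[0x16,0x25,0x27] = e2 8c 31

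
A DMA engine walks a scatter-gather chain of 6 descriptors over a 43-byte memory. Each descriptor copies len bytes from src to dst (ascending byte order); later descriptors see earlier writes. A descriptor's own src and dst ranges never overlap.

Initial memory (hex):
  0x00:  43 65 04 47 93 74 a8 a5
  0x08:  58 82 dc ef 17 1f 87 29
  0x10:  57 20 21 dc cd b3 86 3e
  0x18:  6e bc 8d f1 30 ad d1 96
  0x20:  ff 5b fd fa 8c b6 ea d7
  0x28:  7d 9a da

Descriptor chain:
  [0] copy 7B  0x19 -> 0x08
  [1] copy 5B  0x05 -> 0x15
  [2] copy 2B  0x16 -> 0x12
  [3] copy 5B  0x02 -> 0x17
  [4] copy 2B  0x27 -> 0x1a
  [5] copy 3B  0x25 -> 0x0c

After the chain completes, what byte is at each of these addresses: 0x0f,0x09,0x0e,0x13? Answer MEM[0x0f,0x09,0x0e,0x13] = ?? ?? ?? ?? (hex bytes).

[0] 0x19->0x08 len=7 : bc 8d f1 30 ad d1 96
[1] 0x05->0x15 len=5 : 74 a8 a5 bc 8d
[2] 0x16->0x12 len=2 : a8 a5
[3] 0x02->0x17 len=5 : 04 47 93 74 a8
[4] 0x27->0x1a len=2 : d7 7d
[5] 0x25->0x0c len=3 : b6 ea d7
query mem[0x0f]=0x29, mem[0x09]=0x8d, mem[0x0e]=0xd7, mem[0x13]=0xa5

MEM[0x0f,0x09,0x0e,0x13] = 29 8d d7 a5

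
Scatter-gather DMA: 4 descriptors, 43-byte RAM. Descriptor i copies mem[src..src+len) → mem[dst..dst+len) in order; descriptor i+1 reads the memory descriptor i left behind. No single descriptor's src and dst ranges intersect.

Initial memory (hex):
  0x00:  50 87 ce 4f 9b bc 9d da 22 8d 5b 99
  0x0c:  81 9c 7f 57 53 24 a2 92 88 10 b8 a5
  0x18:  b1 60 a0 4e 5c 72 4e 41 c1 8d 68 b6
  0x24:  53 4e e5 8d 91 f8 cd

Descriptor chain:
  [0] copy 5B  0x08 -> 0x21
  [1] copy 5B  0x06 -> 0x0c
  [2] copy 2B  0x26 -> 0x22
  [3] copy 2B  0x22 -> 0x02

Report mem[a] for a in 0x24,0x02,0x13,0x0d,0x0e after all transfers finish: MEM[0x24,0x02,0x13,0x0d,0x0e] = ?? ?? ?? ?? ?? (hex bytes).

MEM[0x24,0x02,0x13,0x0d,0x0e] = 99 e5 92 da 22

  after D0: wrote 5B at 0x21 = 228d5b9981
  after D1: wrote 5B at 0x0c = 9dda228d5b
  after D2: wrote 2B at 0x22 = e58d
  after D3: wrote 2B at 0x02 = e58d
query mem[0x24]=0x99, mem[0x02]=0xe5, mem[0x13]=0x92, mem[0x0d]=0xda, mem[0x0e]=0x22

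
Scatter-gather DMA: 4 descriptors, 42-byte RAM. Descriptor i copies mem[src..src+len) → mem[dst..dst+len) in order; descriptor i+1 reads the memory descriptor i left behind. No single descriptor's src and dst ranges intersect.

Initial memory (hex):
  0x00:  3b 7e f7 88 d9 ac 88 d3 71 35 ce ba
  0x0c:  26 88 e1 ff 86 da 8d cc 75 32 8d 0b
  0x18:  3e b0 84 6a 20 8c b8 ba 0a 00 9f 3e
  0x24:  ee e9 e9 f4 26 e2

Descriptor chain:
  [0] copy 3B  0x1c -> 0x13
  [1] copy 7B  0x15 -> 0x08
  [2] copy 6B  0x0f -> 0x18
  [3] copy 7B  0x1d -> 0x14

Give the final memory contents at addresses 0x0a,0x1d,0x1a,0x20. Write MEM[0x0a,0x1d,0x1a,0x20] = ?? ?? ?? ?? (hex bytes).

D0: mem[0x13..0x15] <- [20 8c b8]
D1: mem[0x08..0x0e] <- [b8 8d 0b 3e b0 84 6a]
D2: mem[0x18..0x1d] <- [ff 86 da 8d 20 8c]
D3: mem[0x14..0x1a] <- [8c b8 ba 0a 00 9f 3e]
query mem[0x0a]=0x0b, mem[0x1d]=0x8c, mem[0x1a]=0x3e, mem[0x20]=0x0a

MEM[0x0a,0x1d,0x1a,0x20] = 0b 8c 3e 0a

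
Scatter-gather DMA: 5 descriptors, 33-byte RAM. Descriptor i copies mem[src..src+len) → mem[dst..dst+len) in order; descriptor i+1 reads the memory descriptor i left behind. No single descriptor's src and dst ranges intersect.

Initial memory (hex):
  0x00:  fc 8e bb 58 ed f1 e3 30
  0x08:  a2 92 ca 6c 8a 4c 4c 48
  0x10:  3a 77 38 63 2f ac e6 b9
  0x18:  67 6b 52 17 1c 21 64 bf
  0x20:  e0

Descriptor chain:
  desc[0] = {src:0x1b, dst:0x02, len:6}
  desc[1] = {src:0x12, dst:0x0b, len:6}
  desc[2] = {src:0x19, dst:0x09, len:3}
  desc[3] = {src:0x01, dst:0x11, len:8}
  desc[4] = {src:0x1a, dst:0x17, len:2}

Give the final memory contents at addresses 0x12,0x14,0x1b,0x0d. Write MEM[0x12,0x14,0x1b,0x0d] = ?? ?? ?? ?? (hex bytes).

MEM[0x12,0x14,0x1b,0x0d] = 17 21 17 2f

#0 dst[0x02+6] := {0x17,0x1c,0x21,0x64,0xbf,0xe0}
#1 dst[0x0b+6] := {0x38,0x63,0x2f,0xac,0xe6,0xb9}
#2 dst[0x09+3] := {0x6b,0x52,0x17}
#3 dst[0x11+8] := {0x8e,0x17,0x1c,0x21,0x64,0xbf,0xe0,0xa2}
#4 dst[0x17+2] := {0x52,0x17}
query mem[0x12]=0x17, mem[0x14]=0x21, mem[0x1b]=0x17, mem[0x0d]=0x2f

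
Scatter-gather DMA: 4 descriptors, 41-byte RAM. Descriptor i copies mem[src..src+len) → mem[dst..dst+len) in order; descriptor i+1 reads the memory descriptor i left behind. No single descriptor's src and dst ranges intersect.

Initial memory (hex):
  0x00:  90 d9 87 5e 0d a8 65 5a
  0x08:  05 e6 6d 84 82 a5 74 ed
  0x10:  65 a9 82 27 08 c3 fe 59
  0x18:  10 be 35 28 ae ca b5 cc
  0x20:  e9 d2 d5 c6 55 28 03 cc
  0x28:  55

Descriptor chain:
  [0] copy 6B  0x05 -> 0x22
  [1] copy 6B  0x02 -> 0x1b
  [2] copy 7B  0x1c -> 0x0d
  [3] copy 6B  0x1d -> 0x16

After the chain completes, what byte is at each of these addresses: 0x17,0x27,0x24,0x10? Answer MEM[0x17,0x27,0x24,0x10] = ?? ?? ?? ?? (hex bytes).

[0] 0x05->0x22 len=6 : a8 65 5a 05 e6 6d
[1] 0x02->0x1b len=6 : 87 5e 0d a8 65 5a
[2] 0x1c->0x0d len=7 : 5e 0d a8 65 5a d2 a8
[3] 0x1d->0x16 len=6 : 0d a8 65 5a d2 a8
query mem[0x17]=0xa8, mem[0x27]=0x6d, mem[0x24]=0x5a, mem[0x10]=0x65

MEM[0x17,0x27,0x24,0x10] = a8 6d 5a 65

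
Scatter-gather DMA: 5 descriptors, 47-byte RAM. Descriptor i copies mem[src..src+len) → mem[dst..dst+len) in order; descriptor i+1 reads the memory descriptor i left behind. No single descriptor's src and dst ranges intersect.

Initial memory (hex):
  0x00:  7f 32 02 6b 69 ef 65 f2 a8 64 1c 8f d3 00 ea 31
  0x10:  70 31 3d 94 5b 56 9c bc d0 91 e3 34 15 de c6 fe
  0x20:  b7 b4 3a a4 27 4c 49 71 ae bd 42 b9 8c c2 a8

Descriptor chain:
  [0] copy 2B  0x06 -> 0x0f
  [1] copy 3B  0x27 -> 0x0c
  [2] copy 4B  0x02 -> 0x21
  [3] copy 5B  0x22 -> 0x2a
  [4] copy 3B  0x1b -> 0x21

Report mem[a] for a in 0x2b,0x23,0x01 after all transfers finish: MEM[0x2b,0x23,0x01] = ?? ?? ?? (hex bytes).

MEM[0x2b,0x23,0x01] = 69 de 32

D0: mem[0x0f..0x10] <- [65 f2]
D1: mem[0x0c..0x0e] <- [71 ae bd]
D2: mem[0x21..0x24] <- [02 6b 69 ef]
D3: mem[0x2a..0x2e] <- [6b 69 ef 4c 49]
D4: mem[0x21..0x23] <- [34 15 de]
query mem[0x2b]=0x69, mem[0x23]=0xde, mem[0x01]=0x32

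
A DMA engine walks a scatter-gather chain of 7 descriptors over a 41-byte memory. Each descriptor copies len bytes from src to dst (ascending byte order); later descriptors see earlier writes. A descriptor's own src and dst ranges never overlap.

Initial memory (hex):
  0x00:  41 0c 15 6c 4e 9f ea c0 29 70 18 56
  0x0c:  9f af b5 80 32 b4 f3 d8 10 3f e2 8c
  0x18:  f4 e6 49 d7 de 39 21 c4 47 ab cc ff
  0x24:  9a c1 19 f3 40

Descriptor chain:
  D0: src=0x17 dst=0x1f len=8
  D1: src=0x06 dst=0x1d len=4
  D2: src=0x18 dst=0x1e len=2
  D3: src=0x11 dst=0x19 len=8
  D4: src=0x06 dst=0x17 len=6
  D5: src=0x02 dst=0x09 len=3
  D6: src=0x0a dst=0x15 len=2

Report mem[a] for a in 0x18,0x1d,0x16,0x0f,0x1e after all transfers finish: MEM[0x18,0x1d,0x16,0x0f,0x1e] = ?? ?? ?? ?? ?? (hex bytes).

  after D0: wrote 8B at 0x1f = 8cf4e649d7de3921
  after D1: wrote 4B at 0x1d = eac02970
  after D2: wrote 2B at 0x1e = f4e6
  after D3: wrote 8B at 0x19 = b4f3d8103fe28cf4
  after D4: wrote 6B at 0x17 = eac029701856
  after D5: wrote 3B at 0x09 = 156c4e
  after D6: wrote 2B at 0x15 = 6c4e
query mem[0x18]=0xc0, mem[0x1d]=0x3f, mem[0x16]=0x4e, mem[0x0f]=0x80, mem[0x1e]=0xe2

MEM[0x18,0x1d,0x16,0x0f,0x1e] = c0 3f 4e 80 e2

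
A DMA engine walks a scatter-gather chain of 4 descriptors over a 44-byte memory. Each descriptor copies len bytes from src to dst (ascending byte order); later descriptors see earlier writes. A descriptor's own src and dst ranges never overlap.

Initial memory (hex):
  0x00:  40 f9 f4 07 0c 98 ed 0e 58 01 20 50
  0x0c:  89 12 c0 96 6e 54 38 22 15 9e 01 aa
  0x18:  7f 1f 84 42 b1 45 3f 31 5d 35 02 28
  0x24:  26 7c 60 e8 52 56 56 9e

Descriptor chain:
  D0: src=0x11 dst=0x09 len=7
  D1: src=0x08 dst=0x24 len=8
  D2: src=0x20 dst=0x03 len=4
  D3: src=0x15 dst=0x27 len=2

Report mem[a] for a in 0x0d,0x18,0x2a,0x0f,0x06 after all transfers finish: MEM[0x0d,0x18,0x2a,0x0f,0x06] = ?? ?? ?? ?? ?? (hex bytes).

MEM[0x0d,0x18,0x2a,0x0f,0x06] = 9e 7f 01 aa 28

D0: mem[0x09..0x0f] <- [54 38 22 15 9e 01 aa]
D1: mem[0x24..0x2b] <- [58 54 38 22 15 9e 01 aa]
D2: mem[0x03..0x06] <- [5d 35 02 28]
D3: mem[0x27..0x28] <- [9e 01]
query mem[0x0d]=0x9e, mem[0x18]=0x7f, mem[0x2a]=0x01, mem[0x0f]=0xaa, mem[0x06]=0x28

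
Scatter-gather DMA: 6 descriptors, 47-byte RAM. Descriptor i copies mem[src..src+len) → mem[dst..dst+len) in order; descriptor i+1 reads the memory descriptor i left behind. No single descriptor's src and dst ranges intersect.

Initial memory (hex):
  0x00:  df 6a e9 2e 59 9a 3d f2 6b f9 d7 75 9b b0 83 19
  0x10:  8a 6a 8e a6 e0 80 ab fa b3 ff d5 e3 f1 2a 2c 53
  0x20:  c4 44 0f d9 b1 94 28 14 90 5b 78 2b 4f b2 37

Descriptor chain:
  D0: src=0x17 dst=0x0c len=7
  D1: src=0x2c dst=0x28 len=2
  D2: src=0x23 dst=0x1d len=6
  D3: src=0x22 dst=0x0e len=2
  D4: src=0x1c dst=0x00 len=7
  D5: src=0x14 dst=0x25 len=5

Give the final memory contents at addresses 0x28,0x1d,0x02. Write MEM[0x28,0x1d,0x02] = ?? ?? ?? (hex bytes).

#0 dst[0x0c+7] := {0xfa,0xb3,0xff,0xd5,0xe3,0xf1,0x2a}
#1 dst[0x28+2] := {0x4f,0xb2}
#2 dst[0x1d+6] := {0xd9,0xb1,0x94,0x28,0x14,0x4f}
#3 dst[0x0e+2] := {0x4f,0xd9}
#4 dst[0x00+7] := {0xf1,0xd9,0xb1,0x94,0x28,0x14,0x4f}
#5 dst[0x25+5] := {0xe0,0x80,0xab,0xfa,0xb3}
query mem[0x28]=0xfa, mem[0x1d]=0xd9, mem[0x02]=0xb1

MEM[0x28,0x1d,0x02] = fa d9 b1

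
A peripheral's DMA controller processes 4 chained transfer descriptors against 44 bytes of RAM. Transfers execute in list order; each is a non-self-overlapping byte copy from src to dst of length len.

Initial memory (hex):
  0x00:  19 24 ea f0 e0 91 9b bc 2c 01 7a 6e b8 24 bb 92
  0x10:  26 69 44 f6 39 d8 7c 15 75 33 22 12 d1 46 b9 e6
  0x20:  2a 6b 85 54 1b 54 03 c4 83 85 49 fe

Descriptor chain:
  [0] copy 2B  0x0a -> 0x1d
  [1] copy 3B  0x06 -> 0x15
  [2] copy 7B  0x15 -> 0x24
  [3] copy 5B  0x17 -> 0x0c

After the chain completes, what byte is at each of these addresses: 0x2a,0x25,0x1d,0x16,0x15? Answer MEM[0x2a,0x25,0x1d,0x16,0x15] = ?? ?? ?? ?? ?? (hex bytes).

D0: mem[0x1d..0x1e] <- [7a 6e]
D1: mem[0x15..0x17] <- [9b bc 2c]
D2: mem[0x24..0x2a] <- [9b bc 2c 75 33 22 12]
D3: mem[0x0c..0x10] <- [2c 75 33 22 12]
query mem[0x2a]=0x12, mem[0x25]=0xbc, mem[0x1d]=0x7a, mem[0x16]=0xbc, mem[0x15]=0x9b

MEM[0x2a,0x25,0x1d,0x16,0x15] = 12 bc 7a bc 9b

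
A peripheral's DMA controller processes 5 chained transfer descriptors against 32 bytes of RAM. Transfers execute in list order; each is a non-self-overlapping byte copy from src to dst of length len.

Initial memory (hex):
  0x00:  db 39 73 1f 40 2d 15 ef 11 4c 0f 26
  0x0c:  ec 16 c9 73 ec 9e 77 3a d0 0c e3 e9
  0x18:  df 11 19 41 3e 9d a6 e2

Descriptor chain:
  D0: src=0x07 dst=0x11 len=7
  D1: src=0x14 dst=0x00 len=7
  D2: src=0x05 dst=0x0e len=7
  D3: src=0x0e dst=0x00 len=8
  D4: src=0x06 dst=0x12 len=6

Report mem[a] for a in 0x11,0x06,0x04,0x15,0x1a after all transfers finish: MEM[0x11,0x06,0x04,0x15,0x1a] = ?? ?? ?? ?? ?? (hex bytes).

MEM[0x11,0x06,0x04,0x15,0x1a] = 11 26 4c 4c 19

[0] 0x07->0x11 len=7 : ef 11 4c 0f 26 ec 16
[1] 0x14->0x00 len=7 : 0f 26 ec 16 df 11 19
[2] 0x05->0x0e len=7 : 11 19 ef 11 4c 0f 26
[3] 0x0e->0x00 len=8 : 11 19 ef 11 4c 0f 26 26
[4] 0x06->0x12 len=6 : 26 26 11 4c 0f 26
query mem[0x11]=0x11, mem[0x06]=0x26, mem[0x04]=0x4c, mem[0x15]=0x4c, mem[0x1a]=0x19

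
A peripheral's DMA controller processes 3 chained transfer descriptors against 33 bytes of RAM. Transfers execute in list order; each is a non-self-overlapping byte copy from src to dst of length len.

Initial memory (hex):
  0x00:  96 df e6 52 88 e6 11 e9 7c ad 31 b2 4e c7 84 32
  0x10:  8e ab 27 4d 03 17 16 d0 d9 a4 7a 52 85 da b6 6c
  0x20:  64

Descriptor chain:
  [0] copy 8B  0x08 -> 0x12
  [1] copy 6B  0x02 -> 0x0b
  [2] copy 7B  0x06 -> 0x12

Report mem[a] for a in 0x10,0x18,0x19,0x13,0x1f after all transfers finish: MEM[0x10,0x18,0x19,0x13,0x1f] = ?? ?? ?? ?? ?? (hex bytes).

MEM[0x10,0x18,0x19,0x13,0x1f] = e9 52 32 e9 6c

[0] 0x08->0x12 len=8 : 7c ad 31 b2 4e c7 84 32
[1] 0x02->0x0b len=6 : e6 52 88 e6 11 e9
[2] 0x06->0x12 len=7 : 11 e9 7c ad 31 e6 52
query mem[0x10]=0xe9, mem[0x18]=0x52, mem[0x19]=0x32, mem[0x13]=0xe9, mem[0x1f]=0x6c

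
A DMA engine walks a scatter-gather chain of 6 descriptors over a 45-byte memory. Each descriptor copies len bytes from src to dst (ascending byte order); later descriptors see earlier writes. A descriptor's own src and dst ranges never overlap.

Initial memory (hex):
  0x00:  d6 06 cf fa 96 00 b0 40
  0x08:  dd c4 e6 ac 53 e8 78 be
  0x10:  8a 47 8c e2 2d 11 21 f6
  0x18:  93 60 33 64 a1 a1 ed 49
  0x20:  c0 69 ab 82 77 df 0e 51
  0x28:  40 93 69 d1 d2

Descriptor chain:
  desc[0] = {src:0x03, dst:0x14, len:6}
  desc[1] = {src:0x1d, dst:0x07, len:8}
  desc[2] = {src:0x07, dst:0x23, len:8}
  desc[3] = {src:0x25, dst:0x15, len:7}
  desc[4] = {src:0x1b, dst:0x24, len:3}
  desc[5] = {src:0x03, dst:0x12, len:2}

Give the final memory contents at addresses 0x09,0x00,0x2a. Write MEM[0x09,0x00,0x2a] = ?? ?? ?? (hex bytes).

MEM[0x09,0x00,0x2a] = 49 d6 77

D0: mem[0x14..0x19] <- [fa 96 00 b0 40 dd]
D1: mem[0x07..0x0e] <- [a1 ed 49 c0 69 ab 82 77]
D2: mem[0x23..0x2a] <- [a1 ed 49 c0 69 ab 82 77]
D3: mem[0x15..0x1b] <- [49 c0 69 ab 82 77 d1]
D4: mem[0x24..0x26] <- [d1 a1 a1]
D5: mem[0x12..0x13] <- [fa 96]
query mem[0x09]=0x49, mem[0x00]=0xd6, mem[0x2a]=0x77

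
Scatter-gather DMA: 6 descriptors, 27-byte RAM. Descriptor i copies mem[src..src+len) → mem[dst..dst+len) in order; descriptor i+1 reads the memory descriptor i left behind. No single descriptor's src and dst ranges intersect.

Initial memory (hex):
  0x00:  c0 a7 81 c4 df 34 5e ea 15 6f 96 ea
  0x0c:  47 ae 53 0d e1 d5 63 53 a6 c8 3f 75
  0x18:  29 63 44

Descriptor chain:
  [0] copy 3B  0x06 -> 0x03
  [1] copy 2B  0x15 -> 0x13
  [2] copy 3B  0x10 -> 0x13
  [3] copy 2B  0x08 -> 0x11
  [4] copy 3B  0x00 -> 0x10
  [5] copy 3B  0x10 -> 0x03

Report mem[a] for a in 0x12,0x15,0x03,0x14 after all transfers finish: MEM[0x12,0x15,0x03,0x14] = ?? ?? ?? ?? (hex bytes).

  after D0: wrote 3B at 0x03 = 5eea15
  after D1: wrote 2B at 0x13 = c83f
  after D2: wrote 3B at 0x13 = e1d563
  after D3: wrote 2B at 0x11 = 156f
  after D4: wrote 3B at 0x10 = c0a781
  after D5: wrote 3B at 0x03 = c0a781
query mem[0x12]=0x81, mem[0x15]=0x63, mem[0x03]=0xc0, mem[0x14]=0xd5

MEM[0x12,0x15,0x03,0x14] = 81 63 c0 d5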